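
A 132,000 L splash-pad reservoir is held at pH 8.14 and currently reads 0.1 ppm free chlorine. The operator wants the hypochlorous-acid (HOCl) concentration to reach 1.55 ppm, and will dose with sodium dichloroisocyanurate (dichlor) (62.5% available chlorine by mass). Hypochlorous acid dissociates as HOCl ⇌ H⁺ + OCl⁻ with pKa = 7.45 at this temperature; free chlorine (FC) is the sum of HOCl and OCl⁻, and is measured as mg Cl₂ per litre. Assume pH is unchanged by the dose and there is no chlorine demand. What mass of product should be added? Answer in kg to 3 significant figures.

[OCl⁻]/[HOCl] = 10^(pH − pKa) = 10^(8.14 − 7.45) = 4.898; fraction as HOCl = 1/(1 + 4.898) = 0.1696.
Free chlorine required for 1.55 ppm HOCl: 1.55 / 0.1696 = 9.142 ppm.
FC to add: 9.142 − 0.1 = 9.042 mg/L as Cl₂.
Cl₂ equivalent: 9.042 mg/L × 132,000 L = 1193 g.
Product at 62.5% available Cl: 1193 / 0.625 = 1910 g.

1.91 kg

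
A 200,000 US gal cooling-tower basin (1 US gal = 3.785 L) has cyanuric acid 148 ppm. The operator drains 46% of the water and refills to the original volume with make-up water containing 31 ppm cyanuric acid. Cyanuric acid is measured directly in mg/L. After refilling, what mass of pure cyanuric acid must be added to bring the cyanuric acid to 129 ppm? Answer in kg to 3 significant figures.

Volume: 200,000 US gal × 3.785 L/gal = 757,000 L.
After draining 46% and refilling: 148 × 0.54 + 31 × 0.46 = 94.18 ppm.
Deficit to target: 129 − 94.18 = 34.82 mg/L.
Mass: 34.82 mg/L × 757,000 L = 26,360 g cyanuric acid.

26.4 kg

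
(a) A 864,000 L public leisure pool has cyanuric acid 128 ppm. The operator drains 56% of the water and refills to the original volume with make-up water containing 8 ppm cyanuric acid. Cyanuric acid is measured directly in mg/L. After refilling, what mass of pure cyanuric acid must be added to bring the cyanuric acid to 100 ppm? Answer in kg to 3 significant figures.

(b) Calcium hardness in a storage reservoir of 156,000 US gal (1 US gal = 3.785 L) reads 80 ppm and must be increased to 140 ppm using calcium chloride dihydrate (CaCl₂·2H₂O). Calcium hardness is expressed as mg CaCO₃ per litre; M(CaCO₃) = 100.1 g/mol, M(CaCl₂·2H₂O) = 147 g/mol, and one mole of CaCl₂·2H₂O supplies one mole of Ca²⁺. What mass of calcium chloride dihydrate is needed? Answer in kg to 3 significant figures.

(a) 33.9 kg; (b) 52.0 kg

(a) After draining 56% and refilling: 128 × 0.44 + 8 × 0.56 = 60.8 ppm.
(a) Deficit to target: 100 − 60.8 = 39.2 mg/L.
(a) Mass: 39.2 mg/L × 864,000 L = 33,870 g cyanuric acid.

(b) Volume: 156,000 US gal × 3.785 L/gal = 590,460 L.
(b) Hardness to add: (140 − 80) = 60 mg/L as CaCO₃ × 590,460 L = 35,430 g as CaCO₃.
(b) Moles of Ca²⁺ (1 mol Ca²⁺ ≡ 1 mol CaCO₃): 35,430 / 100.1 g/mol = 353.9 mol.
(b) Mass of CaCl₂·2H₂O: 353.9 × 147 = 52,030 g.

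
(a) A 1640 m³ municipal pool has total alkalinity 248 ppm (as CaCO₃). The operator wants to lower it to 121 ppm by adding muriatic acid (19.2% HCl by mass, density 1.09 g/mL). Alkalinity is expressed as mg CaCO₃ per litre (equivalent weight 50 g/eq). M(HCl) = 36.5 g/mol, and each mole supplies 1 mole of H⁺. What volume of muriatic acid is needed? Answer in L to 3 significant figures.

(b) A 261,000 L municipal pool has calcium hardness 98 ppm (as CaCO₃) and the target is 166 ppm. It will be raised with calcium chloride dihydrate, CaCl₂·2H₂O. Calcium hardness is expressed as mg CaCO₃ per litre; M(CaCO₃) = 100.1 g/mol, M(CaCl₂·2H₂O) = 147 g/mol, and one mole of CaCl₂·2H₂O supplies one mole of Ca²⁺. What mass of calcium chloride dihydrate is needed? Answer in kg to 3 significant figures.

(a) Volume: 1640 m³ = 1,640,000 L.
(a) Alkalinity to neutralize: (248 − 121) = 127 mg/L as CaCO₃ × 1,640,000 L = 208,300 g as CaCO₃.
(a) Equivalents of H⁺ required: 208,300 ÷ 50 g/eq = 4166 eq = 4166 mol HCl.
(a) Mass of HCl: 4166 × 36.5 = 152,000 g.
(a) Mass of 19.2% solution: 152,000 / 0.192 = 791,900 g.
(a) Volume: 791,900 g ÷ 1.09 g/mL = 726,500 mL.

(b) Hardness to add: (166 − 98) = 68 mg/L as CaCO₃ × 261,000 L = 17,750 g as CaCO₃.
(b) Moles of Ca²⁺ (1 mol Ca²⁺ ≡ 1 mol CaCO₃): 17,750 / 100.1 g/mol = 177.3 mol.
(b) Mass of CaCl₂·2H₂O: 177.3 × 147 = 26,060 g.

(a) 727 L; (b) 26.1 kg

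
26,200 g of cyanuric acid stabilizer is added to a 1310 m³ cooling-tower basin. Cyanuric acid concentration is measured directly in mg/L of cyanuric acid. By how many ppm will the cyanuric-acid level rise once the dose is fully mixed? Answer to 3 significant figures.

20.0 ppm

Volume: 1310 m³ = 1,310,000 L.
Rise: 26,200 g / 1,310,000 L × 1000 = 20 mg/L.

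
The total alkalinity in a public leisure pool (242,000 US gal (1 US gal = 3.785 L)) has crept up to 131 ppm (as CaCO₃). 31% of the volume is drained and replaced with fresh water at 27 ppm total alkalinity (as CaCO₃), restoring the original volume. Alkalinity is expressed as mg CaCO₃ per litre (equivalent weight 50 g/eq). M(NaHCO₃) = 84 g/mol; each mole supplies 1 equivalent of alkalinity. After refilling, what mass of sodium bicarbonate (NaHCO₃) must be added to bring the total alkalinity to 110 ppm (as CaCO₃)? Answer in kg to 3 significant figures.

Volume: 242,000 US gal × 3.785 L/gal = 915,970 L.
After draining 31% and refilling: 131 × 0.69 + 27 × 0.31 = 98.76 ppm.
Deficit to target: 110 − 98.76 = 11.24 mg/L.
As CaCO₃: 11.24 mg/L × 915,970 L = 10,300 g; ÷ 50 g/eq ÷ 1 = 205.9 mol NaHCO₃.
Mass: 205.9 × 84 = 17,300 g.

17.3 kg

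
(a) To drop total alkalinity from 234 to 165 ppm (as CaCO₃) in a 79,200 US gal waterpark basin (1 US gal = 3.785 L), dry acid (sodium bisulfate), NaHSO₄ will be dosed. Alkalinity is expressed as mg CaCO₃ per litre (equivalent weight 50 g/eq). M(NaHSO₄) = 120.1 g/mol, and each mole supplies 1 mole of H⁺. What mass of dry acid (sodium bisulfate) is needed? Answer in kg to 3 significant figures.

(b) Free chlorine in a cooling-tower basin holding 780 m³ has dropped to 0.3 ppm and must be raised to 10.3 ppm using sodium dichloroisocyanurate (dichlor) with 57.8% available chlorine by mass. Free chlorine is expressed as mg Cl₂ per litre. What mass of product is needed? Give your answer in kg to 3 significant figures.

(a) 49.7 kg; (b) 13.5 kg

(a) Volume: 79,200 US gal × 3.785 L/gal = 299,772 L.
(a) Alkalinity to neutralize: (234 − 165) = 69 mg/L as CaCO₃ × 299,772 L = 20,680 g as CaCO₃.
(a) Equivalents of H⁺ required: 20,680 ÷ 50 g/eq = 413.7 eq = 413.7 mol NaHSO₄.
(a) Mass of NaHSO₄: 413.7 × 120.1 = 49,680 g.

(b) Volume: 780 m³ = 780,000 L.
(b) Chlorine deficit: 10.3 − 0.3 = 10 ppm = 10 mg/L as Cl₂.
(b) Cl₂ equivalent needed: 10 mg/L × 780,000 L = 7,800,000 mg = 7800 g.
(b) Product at 57.8% available chlorine: 7800 / 0.578 = 13,490 g.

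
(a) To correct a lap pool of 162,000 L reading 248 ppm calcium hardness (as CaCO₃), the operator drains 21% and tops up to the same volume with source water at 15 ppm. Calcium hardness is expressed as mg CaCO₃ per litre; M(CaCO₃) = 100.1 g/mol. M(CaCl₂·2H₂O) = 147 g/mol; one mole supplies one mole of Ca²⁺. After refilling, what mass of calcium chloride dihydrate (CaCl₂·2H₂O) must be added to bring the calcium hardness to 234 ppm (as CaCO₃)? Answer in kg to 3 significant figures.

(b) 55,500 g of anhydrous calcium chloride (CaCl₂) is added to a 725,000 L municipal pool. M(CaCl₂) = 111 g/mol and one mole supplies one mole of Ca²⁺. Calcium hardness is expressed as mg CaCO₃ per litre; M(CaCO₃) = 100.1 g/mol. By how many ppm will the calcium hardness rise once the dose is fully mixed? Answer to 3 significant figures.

(a) 8.31 kg; (b) 69.0 ppm

(a) After draining 21% and refilling: 248 × 0.79 + 15 × 0.21 = 199.07 ppm.
(a) Deficit to target: 234 − 199.07 = 34.93 mg/L.
(a) As CaCO₃: 34.93 mg/L × 162,000 L = 5659 g; ÷ 100.1 = 56.53 mol Ca²⁺.
(a) Mass: 56.53 × 147 = 8310 g.

(b) Moles of Ca²⁺: 55,500 g ÷ 111 g/mol = 500 mol.
(b) As CaCO₃: 500 mol × 100.1 g/mol = 50,050 g.
(b) Rise: 50,050 g / 725,000 L × 1000 = 69.03 mg/L.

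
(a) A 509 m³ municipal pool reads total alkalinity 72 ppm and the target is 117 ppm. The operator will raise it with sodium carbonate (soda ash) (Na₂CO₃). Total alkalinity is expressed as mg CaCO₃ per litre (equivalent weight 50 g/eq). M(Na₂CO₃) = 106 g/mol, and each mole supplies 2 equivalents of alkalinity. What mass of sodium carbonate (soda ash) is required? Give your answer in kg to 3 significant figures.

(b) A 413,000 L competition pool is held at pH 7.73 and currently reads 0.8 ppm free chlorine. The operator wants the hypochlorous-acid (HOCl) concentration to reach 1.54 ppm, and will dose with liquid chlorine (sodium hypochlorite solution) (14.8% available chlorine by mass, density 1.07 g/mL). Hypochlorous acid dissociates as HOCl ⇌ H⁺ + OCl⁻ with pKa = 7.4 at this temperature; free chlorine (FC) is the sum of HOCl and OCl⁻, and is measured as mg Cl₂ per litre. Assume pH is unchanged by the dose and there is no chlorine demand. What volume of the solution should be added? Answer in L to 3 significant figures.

(a) 24.3 kg; (b) 10.5 L

(a) Volume: 509 m³ = 509,000 L.
(a) Alkalinity to add: (117 − 72) = 45 mg/L as CaCO₃ × 509,000 L = 22,900 g as CaCO₃.
(a) Equivalents: 22,900 g ÷ 50 g/eq = 458.1 eq.
(a) Each mole of Na₂CO₃ supplies 2 eq, so 458.1 / 2 = 229.1 mol.
(a) Mass: 229.1 mol × 106 g/mol = 24,280 g.

(b) [OCl⁻]/[HOCl] = 10^(pH − pKa) = 10^(7.73 − 7.4) = 2.138; fraction as HOCl = 1/(1 + 2.138) = 0.3187.
(b) Free chlorine required for 1.54 ppm HOCl: 1.54 / 0.3187 = 4.832 ppm.
(b) FC to add: 4.832 − 0.8 = 4.032 mg/L as Cl₂.
(b) Cl₂ equivalent: 4.032 mg/L × 413,000 L = 1665 g.
(b) Product at 14.8% available Cl: 1665 / 0.148 = 11,250 g.
(b) Volume: 11,250 g ÷ 1.07 g/mL = 10,520 mL.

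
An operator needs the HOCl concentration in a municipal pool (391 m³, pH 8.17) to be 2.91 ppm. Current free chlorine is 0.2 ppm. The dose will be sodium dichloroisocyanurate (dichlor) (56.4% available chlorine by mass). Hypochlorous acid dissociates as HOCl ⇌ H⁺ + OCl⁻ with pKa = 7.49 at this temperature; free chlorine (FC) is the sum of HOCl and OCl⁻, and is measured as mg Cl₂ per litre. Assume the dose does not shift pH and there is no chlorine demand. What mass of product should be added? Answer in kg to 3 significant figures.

Volume: 391 m³ = 391,000 L.
[OCl⁻]/[HOCl] = 10^(pH − pKa) = 10^(8.17 − 7.49) = 4.786; fraction as HOCl = 1/(1 + 4.786) = 0.1728.
Free chlorine required for 2.91 ppm HOCl: 2.91 / 0.1728 = 16.84 ppm.
FC to add: 16.84 − 0.2 = 16.64 mg/L as Cl₂.
Cl₂ equivalent: 16.64 mg/L × 391,000 L = 6506 g.
Product at 56.4% available Cl: 6506 / 0.564 = 11,530 g.

11.5 kg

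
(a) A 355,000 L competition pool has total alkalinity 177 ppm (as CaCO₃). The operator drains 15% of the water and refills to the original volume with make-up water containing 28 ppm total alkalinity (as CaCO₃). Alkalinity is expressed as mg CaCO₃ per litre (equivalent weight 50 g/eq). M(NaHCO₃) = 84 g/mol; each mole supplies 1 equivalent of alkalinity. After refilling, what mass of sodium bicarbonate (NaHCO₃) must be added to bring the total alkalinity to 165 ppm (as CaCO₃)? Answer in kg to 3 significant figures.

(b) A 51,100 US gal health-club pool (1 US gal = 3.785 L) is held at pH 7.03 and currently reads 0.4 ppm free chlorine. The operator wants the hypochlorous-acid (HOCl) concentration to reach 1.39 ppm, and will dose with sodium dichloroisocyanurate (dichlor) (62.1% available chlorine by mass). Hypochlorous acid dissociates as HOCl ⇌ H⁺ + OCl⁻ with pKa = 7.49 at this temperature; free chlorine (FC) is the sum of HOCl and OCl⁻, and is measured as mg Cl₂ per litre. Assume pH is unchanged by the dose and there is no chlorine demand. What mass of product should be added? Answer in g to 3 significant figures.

(a) After draining 15% and refilling: 177 × 0.85 + 28 × 0.15 = 154.65 ppm.
(a) Deficit to target: 165 − 154.65 = 10.35 mg/L.
(a) As CaCO₃: 10.35 mg/L × 355,000 L = 3674 g; ÷ 50 g/eq ÷ 1 = 73.49 mol NaHCO₃.
(a) Mass: 73.49 × 84 = 6173 g.

(b) Volume: 51,100 US gal × 3.785 L/gal = 193,414 L.
(b) [OCl⁻]/[HOCl] = 10^(pH − pKa) = 10^(7.03 − 7.49) = 0.3467; fraction as HOCl = 1/(1 + 0.3467) = 0.7425.
(b) Free chlorine required for 1.39 ppm HOCl: 1.39 / 0.7425 = 1.872 ppm.
(b) FC to add: 1.872 − 0.4 = 1.472 mg/L as Cl₂.
(b) Cl₂ equivalent: 1.472 mg/L × 193,414 L = 284.7 g.
(b) Product at 62.1% available Cl: 284.7 / 0.621 = 458.5 g.

(a) 6.17 kg; (b) 458 g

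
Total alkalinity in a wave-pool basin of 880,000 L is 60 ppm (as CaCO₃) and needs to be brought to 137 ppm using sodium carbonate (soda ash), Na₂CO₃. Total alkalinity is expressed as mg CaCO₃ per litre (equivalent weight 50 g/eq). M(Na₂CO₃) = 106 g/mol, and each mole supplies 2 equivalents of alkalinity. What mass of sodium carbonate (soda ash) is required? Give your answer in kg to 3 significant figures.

71.8 kg

Alkalinity to add: (137 − 60) = 77 mg/L as CaCO₃ × 880,000 L = 67,760 g as CaCO₃.
Equivalents: 67,760 g ÷ 50 g/eq = 1355 eq.
Each mole of Na₂CO₃ supplies 2 eq, so 1355 / 2 = 677.6 mol.
Mass: 677.6 mol × 106 g/mol = 71,830 g.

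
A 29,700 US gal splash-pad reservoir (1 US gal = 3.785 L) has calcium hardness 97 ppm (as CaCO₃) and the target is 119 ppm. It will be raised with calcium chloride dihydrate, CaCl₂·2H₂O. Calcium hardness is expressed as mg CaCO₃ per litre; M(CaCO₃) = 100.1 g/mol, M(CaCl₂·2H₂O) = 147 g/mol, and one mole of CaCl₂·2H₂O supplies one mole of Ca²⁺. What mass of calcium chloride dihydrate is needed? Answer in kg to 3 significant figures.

3.63 kg

Volume: 29,700 US gal × 3.785 L/gal = 112,414 L.
Hardness to add: (119 − 97) = 22 mg/L as CaCO₃ × 112,414 L = 2473 g as CaCO₃.
Moles of Ca²⁺ (1 mol Ca²⁺ ≡ 1 mol CaCO₃): 2473 / 100.1 g/mol = 24.71 mol.
Mass of CaCl₂·2H₂O: 24.71 × 147 = 3632 g.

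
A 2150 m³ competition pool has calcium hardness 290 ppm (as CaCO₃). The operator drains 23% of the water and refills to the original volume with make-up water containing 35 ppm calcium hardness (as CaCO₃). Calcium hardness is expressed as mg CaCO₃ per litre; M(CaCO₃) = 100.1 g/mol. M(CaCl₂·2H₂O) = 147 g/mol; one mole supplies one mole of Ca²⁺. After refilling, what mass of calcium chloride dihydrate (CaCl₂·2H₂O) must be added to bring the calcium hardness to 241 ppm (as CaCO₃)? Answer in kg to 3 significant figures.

Volume: 2150 m³ = 2,150,000 L.
After draining 23% and refilling: 290 × 0.77 + 35 × 0.23 = 231.35 ppm.
Deficit to target: 241 − 231.35 = 9.65 mg/L.
As CaCO₃: 9.65 mg/L × 2,150,000 L = 20,750 g; ÷ 100.1 = 207.3 mol Ca²⁺.
Mass: 207.3 × 147 = 30,470 g.

30.5 kg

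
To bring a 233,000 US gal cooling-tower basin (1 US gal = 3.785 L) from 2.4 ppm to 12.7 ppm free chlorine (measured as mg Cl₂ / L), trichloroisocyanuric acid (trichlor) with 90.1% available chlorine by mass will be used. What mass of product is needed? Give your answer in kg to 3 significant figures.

10.1 kg

Volume: 233,000 US gal × 3.785 L/gal = 881,905 L.
Chlorine deficit: 12.7 − 2.4 = 10.3 ppm = 10.3 mg/L as Cl₂.
Cl₂ equivalent needed: 10.3 mg/L × 881,905 L = 9,084,000 mg = 9084 g.
Product at 90.1% available chlorine: 9084 / 0.901 = 10,080 g.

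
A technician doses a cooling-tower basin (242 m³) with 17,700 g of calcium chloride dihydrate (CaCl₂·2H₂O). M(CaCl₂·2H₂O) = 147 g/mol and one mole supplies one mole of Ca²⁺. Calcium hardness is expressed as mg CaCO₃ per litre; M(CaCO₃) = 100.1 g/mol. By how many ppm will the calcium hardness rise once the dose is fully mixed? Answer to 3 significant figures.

Volume: 242 m³ = 242,000 L.
Moles of Ca²⁺: 17,700 g ÷ 147 g/mol = 120.4 mol.
As CaCO₃: 120.4 mol × 100.1 g/mol = 12,050 g.
Rise: 12,050 g / 242,000 L × 1000 = 49.81 mg/L.

49.8 ppm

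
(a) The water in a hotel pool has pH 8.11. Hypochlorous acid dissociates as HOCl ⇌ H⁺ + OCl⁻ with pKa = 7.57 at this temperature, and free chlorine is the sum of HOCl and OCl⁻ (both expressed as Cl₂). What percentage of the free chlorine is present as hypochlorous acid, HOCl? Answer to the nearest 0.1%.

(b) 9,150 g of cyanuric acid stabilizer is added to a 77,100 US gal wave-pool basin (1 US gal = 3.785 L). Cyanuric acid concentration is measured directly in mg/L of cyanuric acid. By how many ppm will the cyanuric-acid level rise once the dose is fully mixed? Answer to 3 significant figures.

(a) 22.4%; (b) 31.4 ppm

(a) [OCl⁻]/[HOCl] = 10^(pH − pKa) = 10^(8.11 − 7.57) = 10^0.54 = 3.467.
(a) Fraction as HOCl = 1 / (1 + 3.467) = 0.2238.

(b) Volume: 77,100 US gal × 3.785 L/gal = 291,824 L.
(b) Rise: 9,150 g / 291,824 L × 1000 = 31.35 mg/L.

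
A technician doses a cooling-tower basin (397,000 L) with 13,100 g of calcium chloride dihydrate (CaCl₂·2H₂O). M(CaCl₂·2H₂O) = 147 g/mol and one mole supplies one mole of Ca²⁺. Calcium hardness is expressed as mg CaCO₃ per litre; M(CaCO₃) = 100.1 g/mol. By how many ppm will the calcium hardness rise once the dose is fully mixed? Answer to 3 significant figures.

22.5 ppm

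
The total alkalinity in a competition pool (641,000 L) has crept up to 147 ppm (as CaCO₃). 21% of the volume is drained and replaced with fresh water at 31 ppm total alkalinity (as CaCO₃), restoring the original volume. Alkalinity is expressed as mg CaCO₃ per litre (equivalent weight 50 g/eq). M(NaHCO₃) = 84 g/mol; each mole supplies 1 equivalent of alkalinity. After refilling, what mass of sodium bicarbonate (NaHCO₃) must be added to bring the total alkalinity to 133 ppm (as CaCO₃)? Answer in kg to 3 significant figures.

After draining 21% and refilling: 147 × 0.79 + 31 × 0.21 = 122.64 ppm.
Deficit to target: 133 − 122.64 = 10.36 mg/L.
As CaCO₃: 10.36 mg/L × 641,000 L = 6641 g; ÷ 50 g/eq ÷ 1 = 132.8 mol NaHCO₃.
Mass: 132.8 × 84 = 11,160 g.

11.2 kg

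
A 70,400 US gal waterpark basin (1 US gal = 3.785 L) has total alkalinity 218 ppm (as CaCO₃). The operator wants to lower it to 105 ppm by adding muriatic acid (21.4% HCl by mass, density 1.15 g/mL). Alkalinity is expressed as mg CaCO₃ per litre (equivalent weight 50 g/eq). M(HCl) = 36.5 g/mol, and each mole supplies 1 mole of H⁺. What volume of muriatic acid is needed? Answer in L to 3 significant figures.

Volume: 70,400 US gal × 3.785 L/gal = 266,464 L.
Alkalinity to neutralize: (218 − 105) = 113 mg/L as CaCO₃ × 266,464 L = 30,110 g as CaCO₃.
Equivalents of H⁺ required: 30,110 ÷ 50 g/eq = 602.2 eq = 602.2 mol HCl.
Mass of HCl: 602.2 × 36.5 = 21,980 g.
Mass of 21.4% solution: 21,980 / 0.214 = 102,700 g.
Volume: 102,700 g ÷ 1.15 g/mL = 89,320 mL.

89.3 L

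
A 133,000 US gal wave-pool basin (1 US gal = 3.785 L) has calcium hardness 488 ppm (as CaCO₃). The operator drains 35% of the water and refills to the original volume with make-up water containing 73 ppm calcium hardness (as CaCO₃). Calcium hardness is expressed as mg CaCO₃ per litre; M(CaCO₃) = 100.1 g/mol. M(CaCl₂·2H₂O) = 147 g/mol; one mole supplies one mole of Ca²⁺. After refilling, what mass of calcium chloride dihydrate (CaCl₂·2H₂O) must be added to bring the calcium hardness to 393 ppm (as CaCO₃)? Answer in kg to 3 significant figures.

37.1 kg

Volume: 133,000 US gal × 3.785 L/gal = 503,405 L.
After draining 35% and refilling: 488 × 0.65 + 73 × 0.35 = 342.75 ppm.
Deficit to target: 393 − 342.75 = 50.25 mg/L.
As CaCO₃: 50.25 mg/L × 503,405 L = 25,300 g; ÷ 100.1 = 252.7 mol Ca²⁺.
Mass: 252.7 × 147 = 37,150 g.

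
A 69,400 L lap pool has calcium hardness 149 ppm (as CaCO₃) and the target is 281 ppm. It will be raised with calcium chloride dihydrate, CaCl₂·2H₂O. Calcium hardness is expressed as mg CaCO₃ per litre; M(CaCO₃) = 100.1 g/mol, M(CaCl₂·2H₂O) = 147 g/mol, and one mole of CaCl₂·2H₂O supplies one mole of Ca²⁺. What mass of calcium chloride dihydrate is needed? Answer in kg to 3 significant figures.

13.5 kg

Hardness to add: (281 − 149) = 132 mg/L as CaCO₃ × 69,400 L = 9161 g as CaCO₃.
Moles of Ca²⁺ (1 mol Ca²⁺ ≡ 1 mol CaCO₃): 9161 / 100.1 g/mol = 91.52 mol.
Mass of CaCl₂·2H₂O: 91.52 × 147 = 13,450 g.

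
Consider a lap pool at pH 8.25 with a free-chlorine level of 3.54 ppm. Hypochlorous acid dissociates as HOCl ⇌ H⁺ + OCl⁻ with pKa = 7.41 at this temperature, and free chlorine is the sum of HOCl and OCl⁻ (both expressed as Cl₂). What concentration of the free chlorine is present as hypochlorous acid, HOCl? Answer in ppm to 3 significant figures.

0.447 ppm

[OCl⁻]/[HOCl] = 10^(pH − pKa) = 10^(8.25 − 7.41) = 10^0.84 = 6.918.
Fraction as HOCl = 1 / (1 + 6.918) = 0.1263.
HOCl = 0.1263 × 3.54 ppm = 0.4471 ppm.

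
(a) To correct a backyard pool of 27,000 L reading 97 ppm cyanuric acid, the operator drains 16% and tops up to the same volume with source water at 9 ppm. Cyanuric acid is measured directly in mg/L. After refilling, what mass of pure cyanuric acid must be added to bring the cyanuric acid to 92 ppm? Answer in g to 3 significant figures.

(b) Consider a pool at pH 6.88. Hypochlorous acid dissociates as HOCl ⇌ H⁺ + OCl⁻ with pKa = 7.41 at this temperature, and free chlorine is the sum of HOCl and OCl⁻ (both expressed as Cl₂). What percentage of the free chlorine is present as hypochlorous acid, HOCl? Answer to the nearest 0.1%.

(a) 245 g; (b) 77.2%

(a) After draining 16% and refilling: 97 × 0.84 + 9 × 0.16 = 82.92 ppm.
(a) Deficit to target: 92 − 82.92 = 9.08 mg/L.
(a) Mass: 9.08 mg/L × 27,000 L = 245.2 g cyanuric acid.

(b) [OCl⁻]/[HOCl] = 10^(pH − pKa) = 10^(6.88 − 7.41) = 10^-0.53 = 0.2951.
(b) Fraction as HOCl = 1 / (1 + 0.2951) = 0.7721.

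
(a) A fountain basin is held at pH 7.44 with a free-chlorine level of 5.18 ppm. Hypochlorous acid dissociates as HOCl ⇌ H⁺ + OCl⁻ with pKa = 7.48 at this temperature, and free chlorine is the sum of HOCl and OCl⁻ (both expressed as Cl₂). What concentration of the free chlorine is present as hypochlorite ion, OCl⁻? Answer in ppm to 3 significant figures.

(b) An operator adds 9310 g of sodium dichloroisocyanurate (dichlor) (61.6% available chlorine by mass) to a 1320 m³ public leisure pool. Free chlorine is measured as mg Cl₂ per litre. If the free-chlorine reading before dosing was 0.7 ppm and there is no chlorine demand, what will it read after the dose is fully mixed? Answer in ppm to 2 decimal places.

(a) [OCl⁻]/[HOCl] = 10^(pH − pKa) = 10^(7.44 − 7.48) = 10^-0.04 = 0.912.
(a) Fraction as HOCl = 1 / (1 + 0.912) = 0.523.
(a) OCl⁻ = (1 − 0.523) × 5.18 ppm = 2.471 ppm.

(b) Volume: 1320 m³ = 1,320,000 L.
(b) Available chlorine delivered: 9310 g × 0.616 = 5735 g as Cl₂.
(b) Concentration rise: 5735 g / 1,320,000 L = 4.345 mg/L = 4.34 ppm.
(b) Final FC: 0.7 + 4.34 = 5.04 ppm.

(a) 2.47 ppm; (b) 5.04 ppm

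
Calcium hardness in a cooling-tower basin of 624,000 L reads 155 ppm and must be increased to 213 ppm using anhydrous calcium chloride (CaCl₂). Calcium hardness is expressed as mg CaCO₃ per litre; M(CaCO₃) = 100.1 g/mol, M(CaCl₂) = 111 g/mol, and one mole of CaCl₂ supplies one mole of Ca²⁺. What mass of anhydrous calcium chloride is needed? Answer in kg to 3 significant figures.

Hardness to add: (213 − 155) = 58 mg/L as CaCO₃ × 624,000 L = 36,190 g as CaCO₃.
Moles of Ca²⁺ (1 mol Ca²⁺ ≡ 1 mol CaCO₃): 36,190 / 100.1 g/mol = 361.6 mol.
Mass of CaCl₂: 361.6 × 111 = 40,130 g.

40.1 kg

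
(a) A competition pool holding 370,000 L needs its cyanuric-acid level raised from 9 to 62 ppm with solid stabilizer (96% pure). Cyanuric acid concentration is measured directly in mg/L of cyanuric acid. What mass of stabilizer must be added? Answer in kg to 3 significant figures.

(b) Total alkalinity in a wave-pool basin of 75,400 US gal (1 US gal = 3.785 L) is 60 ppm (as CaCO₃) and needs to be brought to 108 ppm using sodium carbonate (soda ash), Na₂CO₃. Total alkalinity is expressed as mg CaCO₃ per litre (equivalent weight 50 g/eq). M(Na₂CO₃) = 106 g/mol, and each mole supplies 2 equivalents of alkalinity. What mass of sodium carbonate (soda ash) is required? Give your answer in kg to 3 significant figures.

(a) 20.4 kg; (b) 14.5 kg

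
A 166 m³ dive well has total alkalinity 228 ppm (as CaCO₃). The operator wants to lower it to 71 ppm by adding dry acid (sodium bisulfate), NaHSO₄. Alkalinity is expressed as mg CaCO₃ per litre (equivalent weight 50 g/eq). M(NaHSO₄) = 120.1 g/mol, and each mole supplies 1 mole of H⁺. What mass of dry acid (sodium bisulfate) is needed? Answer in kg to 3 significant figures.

62.6 kg

Volume: 166 m³ = 166,000 L.
Alkalinity to neutralize: (228 − 71) = 157 mg/L as CaCO₃ × 166,000 L = 26,060 g as CaCO₃.
Equivalents of H⁺ required: 26,060 ÷ 50 g/eq = 521.2 eq = 521.2 mol NaHSO₄.
Mass of NaHSO₄: 521.2 × 120.1 = 62,600 g.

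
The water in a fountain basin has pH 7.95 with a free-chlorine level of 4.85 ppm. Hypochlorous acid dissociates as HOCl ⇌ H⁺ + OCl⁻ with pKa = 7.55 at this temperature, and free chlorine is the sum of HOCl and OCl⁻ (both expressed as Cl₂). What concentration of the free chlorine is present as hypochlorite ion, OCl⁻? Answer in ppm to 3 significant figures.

[OCl⁻]/[HOCl] = 10^(pH − pKa) = 10^(7.95 − 7.55) = 10^0.40 = 2.512.
Fraction as HOCl = 1 / (1 + 2.512) = 0.2847.
OCl⁻ = (1 − 0.2847) × 4.85 ppm = 3.469 ppm.

3.47 ppm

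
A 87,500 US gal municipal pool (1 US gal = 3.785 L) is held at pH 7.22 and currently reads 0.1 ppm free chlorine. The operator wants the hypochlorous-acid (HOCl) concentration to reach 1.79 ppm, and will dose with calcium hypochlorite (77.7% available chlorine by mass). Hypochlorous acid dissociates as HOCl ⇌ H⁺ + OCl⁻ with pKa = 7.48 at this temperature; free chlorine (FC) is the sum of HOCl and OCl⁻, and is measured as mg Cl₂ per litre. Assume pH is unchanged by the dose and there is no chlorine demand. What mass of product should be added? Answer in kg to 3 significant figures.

1.14 kg

Volume: 87,500 US gal × 3.785 L/gal = 331,188 L.
[OCl⁻]/[HOCl] = 10^(pH − pKa) = 10^(7.22 − 7.48) = 0.5495; fraction as HOCl = 1/(1 + 0.5495) = 0.6454.
Free chlorine required for 1.79 ppm HOCl: 1.79 / 0.6454 = 2.774 ppm.
FC to add: 2.774 − 0.1 = 2.674 mg/L as Cl₂.
Cl₂ equivalent: 2.674 mg/L × 331,188 L = 885.5 g.
Product at 77.7% available Cl: 885.5 / 0.777 = 1140 g.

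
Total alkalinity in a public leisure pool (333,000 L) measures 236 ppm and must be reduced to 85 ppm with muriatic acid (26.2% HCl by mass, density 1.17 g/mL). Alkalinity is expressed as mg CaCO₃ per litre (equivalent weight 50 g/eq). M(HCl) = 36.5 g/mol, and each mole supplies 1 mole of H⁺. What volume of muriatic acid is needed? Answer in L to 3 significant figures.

Alkalinity to neutralize: (236 − 85) = 151 mg/L as CaCO₃ × 333,000 L = 50,280 g as CaCO₃.
Equivalents of H⁺ required: 50,280 ÷ 50 g/eq = 1006 eq = 1006 mol HCl.
Mass of HCl: 1006 × 36.5 = 36,710 g.
Mass of 26.2% solution: 36,710 / 0.262 = 140,100 g.
Volume: 140,100 g ÷ 1.17 g/mL = 119,700 mL.

120 L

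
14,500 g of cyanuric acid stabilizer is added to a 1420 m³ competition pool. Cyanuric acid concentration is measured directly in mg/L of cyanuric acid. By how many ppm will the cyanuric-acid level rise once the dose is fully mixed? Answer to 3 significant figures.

Volume: 1420 m³ = 1,420,000 L.
Rise: 14,500 g / 1,420,000 L × 1000 = 10.21 mg/L.

10.2 ppm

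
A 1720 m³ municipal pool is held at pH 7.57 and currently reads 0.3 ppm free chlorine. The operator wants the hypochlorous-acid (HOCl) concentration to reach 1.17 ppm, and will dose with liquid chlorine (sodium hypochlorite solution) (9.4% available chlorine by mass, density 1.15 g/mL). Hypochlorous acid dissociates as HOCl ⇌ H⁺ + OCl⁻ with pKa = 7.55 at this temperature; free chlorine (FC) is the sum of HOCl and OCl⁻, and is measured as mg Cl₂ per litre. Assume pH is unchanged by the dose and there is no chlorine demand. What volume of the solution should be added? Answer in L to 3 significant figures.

Volume: 1720 m³ = 1,720,000 L.
[OCl⁻]/[HOCl] = 10^(pH − pKa) = 10^(7.57 − 7.55) = 1.047; fraction as HOCl = 1/(1 + 1.047) = 0.4885.
Free chlorine required for 1.17 ppm HOCl: 1.17 / 0.4885 = 2.395 ppm.
FC to add: 2.395 − 0.3 = 2.095 mg/L as Cl₂.
Cl₂ equivalent: 2.095 mg/L × 1,720,000 L = 3604 g.
Product at 9.4% available Cl: 3604 / 0.094 = 38,340 g.
Volume: 38,340 g ÷ 1.15 g/mL = 33,340 mL.

33.3 L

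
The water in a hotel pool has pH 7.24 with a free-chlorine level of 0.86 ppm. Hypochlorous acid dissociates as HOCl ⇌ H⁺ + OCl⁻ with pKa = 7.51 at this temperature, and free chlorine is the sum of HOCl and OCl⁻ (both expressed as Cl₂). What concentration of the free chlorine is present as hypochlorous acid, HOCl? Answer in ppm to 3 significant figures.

[OCl⁻]/[HOCl] = 10^(pH − pKa) = 10^(7.24 − 7.51) = 10^-0.27 = 0.537.
Fraction as HOCl = 1 / (1 + 0.537) = 0.6506.
HOCl = 0.6506 × 0.86 ppm = 0.5595 ppm.

0.560 ppm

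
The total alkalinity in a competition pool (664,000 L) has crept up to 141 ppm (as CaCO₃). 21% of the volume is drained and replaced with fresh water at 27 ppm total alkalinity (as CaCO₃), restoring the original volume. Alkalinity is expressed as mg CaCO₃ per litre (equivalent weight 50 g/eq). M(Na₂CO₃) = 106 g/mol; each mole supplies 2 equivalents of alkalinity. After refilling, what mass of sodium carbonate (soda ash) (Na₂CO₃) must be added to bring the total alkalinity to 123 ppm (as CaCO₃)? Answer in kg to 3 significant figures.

4.18 kg

After draining 21% and refilling: 141 × 0.79 + 27 × 0.21 = 117.06 ppm.
Deficit to target: 123 − 117.06 = 5.94 mg/L.
As CaCO₃: 5.94 mg/L × 664,000 L = 3944 g; ÷ 50 g/eq ÷ 2 = 39.44 mol Na₂CO₃.
Mass: 39.44 × 106 = 4181 g.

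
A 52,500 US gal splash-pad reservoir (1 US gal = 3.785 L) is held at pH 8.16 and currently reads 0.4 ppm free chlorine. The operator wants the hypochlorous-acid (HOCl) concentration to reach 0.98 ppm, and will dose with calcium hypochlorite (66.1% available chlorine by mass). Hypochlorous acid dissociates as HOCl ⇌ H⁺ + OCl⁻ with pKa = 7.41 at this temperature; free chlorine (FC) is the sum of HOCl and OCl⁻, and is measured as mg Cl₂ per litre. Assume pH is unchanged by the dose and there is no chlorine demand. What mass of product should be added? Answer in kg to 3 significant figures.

1.83 kg

Volume: 52,500 US gal × 3.785 L/gal = 198,712 L.
[OCl⁻]/[HOCl] = 10^(pH − pKa) = 10^(8.16 − 7.41) = 5.623; fraction as HOCl = 1/(1 + 5.623) = 0.151.
Free chlorine required for 0.98 ppm HOCl: 0.98 / 0.151 = 6.491 ppm.
FC to add: 6.491 − 0.4 = 6.091 mg/L as Cl₂.
Cl₂ equivalent: 6.091 mg/L × 198,712 L = 1210 g.
Product at 66.1% available Cl: 1210 / 0.661 = 1831 g.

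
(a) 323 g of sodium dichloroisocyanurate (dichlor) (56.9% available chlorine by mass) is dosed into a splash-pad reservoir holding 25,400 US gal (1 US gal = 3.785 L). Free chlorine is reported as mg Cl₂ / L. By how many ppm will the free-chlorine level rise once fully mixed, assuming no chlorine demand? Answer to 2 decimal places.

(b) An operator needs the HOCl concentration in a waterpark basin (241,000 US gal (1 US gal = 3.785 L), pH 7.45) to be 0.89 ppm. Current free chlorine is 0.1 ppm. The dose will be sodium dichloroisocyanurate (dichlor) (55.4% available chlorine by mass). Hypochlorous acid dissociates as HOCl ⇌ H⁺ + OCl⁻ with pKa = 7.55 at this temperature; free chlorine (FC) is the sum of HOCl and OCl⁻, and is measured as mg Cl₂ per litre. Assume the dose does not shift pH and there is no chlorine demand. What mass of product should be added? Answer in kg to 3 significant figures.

(a) 1.91 ppm; (b) 2.46 kg

(a) Volume: 25,400 US gal × 3.785 L/gal = 96,139 L.
(a) Available chlorine delivered: 323 g × 0.569 = 183.8 g as Cl₂.
(a) Concentration rise: 183.8 g / 96,139 L = 1.912 mg/L = 1.91 ppm.

(b) Volume: 241,000 US gal × 3.785 L/gal = 912,185 L.
(b) [OCl⁻]/[HOCl] = 10^(pH − pKa) = 10^(7.45 − 7.55) = 0.7943; fraction as HOCl = 1/(1 + 0.7943) = 0.5573.
(b) Free chlorine required for 0.89 ppm HOCl: 0.89 / 0.5573 = 1.597 ppm.
(b) FC to add: 1.597 − 0.1 = 1.497 mg/L as Cl₂.
(b) Cl₂ equivalent: 1.497 mg/L × 912,185 L = 1365 g.
(b) Product at 55.4% available Cl: 1365 / 0.554 = 2465 g.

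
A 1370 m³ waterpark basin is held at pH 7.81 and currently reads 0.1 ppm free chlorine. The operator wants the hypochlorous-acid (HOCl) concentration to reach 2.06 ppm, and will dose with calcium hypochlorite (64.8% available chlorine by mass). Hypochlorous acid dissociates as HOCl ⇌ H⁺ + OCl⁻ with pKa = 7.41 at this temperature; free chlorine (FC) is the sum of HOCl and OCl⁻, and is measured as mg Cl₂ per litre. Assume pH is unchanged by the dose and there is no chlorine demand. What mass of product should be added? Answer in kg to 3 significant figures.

15.1 kg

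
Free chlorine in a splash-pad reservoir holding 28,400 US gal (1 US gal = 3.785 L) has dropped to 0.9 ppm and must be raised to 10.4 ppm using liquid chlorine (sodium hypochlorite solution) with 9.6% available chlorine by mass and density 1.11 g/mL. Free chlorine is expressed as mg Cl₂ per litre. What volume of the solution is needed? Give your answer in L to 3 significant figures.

Volume: 28,400 US gal × 3.785 L/gal = 107,494 L.
Chlorine deficit: 10.4 − 0.9 = 9.5 ppm = 9.5 mg/L as Cl₂.
Cl₂ equivalent needed: 9.5 mg/L × 107,494 L = 1,021,000 mg = 1021 g.
Product at 9.6% available chlorine: 1021 / 0.096 = 10,640 g.
Volume at density 1.11 g/mL: 10,640 g ÷ 1.11 g/mL = 9583 mL.

9.58 L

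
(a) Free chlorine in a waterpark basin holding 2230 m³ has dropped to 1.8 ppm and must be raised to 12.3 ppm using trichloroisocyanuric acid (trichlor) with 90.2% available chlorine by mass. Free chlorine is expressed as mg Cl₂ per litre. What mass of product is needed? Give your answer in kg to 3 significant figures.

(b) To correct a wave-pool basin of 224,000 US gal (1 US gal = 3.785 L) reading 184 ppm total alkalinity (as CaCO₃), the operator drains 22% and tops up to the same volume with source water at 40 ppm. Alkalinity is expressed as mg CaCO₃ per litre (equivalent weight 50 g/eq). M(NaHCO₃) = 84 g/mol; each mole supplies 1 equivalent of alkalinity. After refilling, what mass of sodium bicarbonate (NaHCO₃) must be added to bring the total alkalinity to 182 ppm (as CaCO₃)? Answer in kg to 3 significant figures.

(a) 26.0 kg; (b) 42.3 kg

(a) Volume: 2230 m³ = 2,230,000 L.
(a) Chlorine deficit: 12.3 − 1.8 = 10.5 ppm = 10.5 mg/L as Cl₂.
(a) Cl₂ equivalent needed: 10.5 mg/L × 2,230,000 L = 23,420,000 mg = 23,420 g.
(a) Product at 90.2% available chlorine: 23,420 / 0.902 = 25,960 g.

(b) Volume: 224,000 US gal × 3.785 L/gal = 847,840 L.
(b) After draining 22% and refilling: 184 × 0.78 + 40 × 0.22 = 152.32 ppm.
(b) Deficit to target: 182 − 152.32 = 29.68 mg/L.
(b) As CaCO₃: 29.68 mg/L × 847,840 L = 25,160 g; ÷ 50 g/eq ÷ 1 = 503.3 mol NaHCO₃.
(b) Mass: 503.3 × 84 = 42,280 g.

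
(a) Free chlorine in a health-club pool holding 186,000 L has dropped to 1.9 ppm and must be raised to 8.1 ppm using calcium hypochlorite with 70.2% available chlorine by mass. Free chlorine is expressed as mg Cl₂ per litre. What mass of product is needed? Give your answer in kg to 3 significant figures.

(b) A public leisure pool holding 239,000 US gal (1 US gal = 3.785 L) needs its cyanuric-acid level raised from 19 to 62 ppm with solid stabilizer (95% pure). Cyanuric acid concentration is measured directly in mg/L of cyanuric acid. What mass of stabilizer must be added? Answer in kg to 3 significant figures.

(a) 1.64 kg; (b) 40.9 kg

(a) Chlorine deficit: 8.1 − 1.9 = 6.2 ppm = 6.2 mg/L as Cl₂.
(a) Cl₂ equivalent needed: 6.2 mg/L × 186,000 L = 1,153,000 mg = 1153 g.
(a) Product at 70.2% available chlorine: 1153 / 0.702 = 1643 g.

(b) Volume: 239,000 US gal × 3.785 L/gal = 904,615 L.
(b) CYA to add: (62 − 19) = 43 mg/L × 904,615 L = 38,900 g cyanuric acid.
(b) At 95% purity: 38,900 / 0.95 = 40,950 g product.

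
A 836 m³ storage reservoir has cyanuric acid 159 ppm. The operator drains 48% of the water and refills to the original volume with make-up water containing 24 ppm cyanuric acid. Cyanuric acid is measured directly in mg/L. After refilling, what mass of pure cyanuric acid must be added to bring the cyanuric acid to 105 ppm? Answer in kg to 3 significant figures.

9.03 kg

Volume: 836 m³ = 836,000 L.
After draining 48% and refilling: 159 × 0.52 + 24 × 0.48 = 94.2 ppm.
Deficit to target: 105 − 94.2 = 10.8 mg/L.
Mass: 10.8 mg/L × 836,000 L = 9029 g cyanuric acid.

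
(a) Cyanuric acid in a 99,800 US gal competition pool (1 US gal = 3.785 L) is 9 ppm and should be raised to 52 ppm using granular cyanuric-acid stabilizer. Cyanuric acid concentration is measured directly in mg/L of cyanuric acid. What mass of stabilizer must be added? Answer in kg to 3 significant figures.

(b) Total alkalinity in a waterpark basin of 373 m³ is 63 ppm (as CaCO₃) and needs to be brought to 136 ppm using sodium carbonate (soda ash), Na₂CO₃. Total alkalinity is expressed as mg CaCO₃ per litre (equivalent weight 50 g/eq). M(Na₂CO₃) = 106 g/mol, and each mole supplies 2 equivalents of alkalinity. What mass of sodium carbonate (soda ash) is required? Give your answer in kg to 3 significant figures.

(a) 16.2 kg; (b) 28.9 kg

(a) Volume: 99,800 US gal × 3.785 L/gal = 377,743 L.
(a) CYA to add: (52 − 9) = 43 mg/L × 377,743 L = 16,240 g cyanuric acid.

(b) Volume: 373 m³ = 373,000 L.
(b) Alkalinity to add: (136 − 63) = 73 mg/L as CaCO₃ × 373,000 L = 27,230 g as CaCO₃.
(b) Equivalents: 27,230 g ÷ 50 g/eq = 544.6 eq.
(b) Each mole of Na₂CO₃ supplies 2 eq, so 544.6 / 2 = 272.3 mol.
(b) Mass: 272.3 mol × 106 g/mol = 28,860 g.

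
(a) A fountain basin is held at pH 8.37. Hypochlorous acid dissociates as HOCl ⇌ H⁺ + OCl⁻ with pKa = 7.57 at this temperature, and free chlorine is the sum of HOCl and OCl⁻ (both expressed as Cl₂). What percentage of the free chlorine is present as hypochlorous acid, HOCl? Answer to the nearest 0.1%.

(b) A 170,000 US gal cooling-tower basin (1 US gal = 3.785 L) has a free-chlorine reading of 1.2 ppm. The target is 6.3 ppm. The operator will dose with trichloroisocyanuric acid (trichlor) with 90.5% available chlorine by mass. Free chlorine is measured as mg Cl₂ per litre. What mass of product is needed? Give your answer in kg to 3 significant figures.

(a) 13.7%; (b) 3.63 kg

(a) [OCl⁻]/[HOCl] = 10^(pH − pKa) = 10^(8.37 − 7.57) = 10^0.80 = 6.31.
(a) Fraction as HOCl = 1 / (1 + 6.31) = 0.1368.

(b) Volume: 170,000 US gal × 3.785 L/gal = 643,450 L.
(b) Chlorine deficit: 6.3 − 1.2 = 5.1 ppm = 5.1 mg/L as Cl₂.
(b) Cl₂ equivalent needed: 5.1 mg/L × 643,450 L = 3,282,000 mg = 3282 g.
(b) Product at 90.5% available chlorine: 3282 / 0.905 = 3626 g.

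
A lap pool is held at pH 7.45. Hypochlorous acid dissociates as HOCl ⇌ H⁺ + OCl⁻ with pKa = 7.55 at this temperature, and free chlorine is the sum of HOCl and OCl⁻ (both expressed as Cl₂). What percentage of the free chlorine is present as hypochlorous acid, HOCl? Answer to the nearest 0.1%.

[OCl⁻]/[HOCl] = 10^(pH − pKa) = 10^(7.45 − 7.55) = 10^-0.10 = 0.7943.
Fraction as HOCl = 1 / (1 + 0.7943) = 0.5573.

55.7%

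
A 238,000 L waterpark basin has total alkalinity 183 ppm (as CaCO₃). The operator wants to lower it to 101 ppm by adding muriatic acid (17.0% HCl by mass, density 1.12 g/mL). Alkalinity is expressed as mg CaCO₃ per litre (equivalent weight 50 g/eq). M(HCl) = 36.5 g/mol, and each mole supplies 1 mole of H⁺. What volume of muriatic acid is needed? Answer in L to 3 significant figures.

Alkalinity to neutralize: (183 − 101) = 82 mg/L as CaCO₃ × 238,000 L = 19,520 g as CaCO₃.
Equivalents of H⁺ required: 19,520 ÷ 50 g/eq = 390.3 eq = 390.3 mol HCl.
Mass of HCl: 390.3 × 36.5 = 14,250 g.
Mass of 17.0% solution: 14,250 / 0.17 = 83,800 g.
Volume: 83,800 g ÷ 1.12 g/mL = 74,820 mL.

74.8 L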